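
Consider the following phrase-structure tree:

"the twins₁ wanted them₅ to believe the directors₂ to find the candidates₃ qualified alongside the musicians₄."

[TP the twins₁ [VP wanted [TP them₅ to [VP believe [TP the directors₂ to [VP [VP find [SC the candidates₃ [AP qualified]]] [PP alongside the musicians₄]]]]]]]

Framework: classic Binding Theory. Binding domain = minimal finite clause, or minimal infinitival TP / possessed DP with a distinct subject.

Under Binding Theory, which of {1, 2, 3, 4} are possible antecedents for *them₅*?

*them* is a pronoun, so Principle B applies: it must be free in its binding domain.
Binding domain of *them₅*: the matrix TP, whose subject is the twins₁.
*the twins₁* c-commands the pronoun within its binding domain → coindexation would violate Principle B.
*the directors₂*: the pronoun c-commands this R-expression → coindexation would violate Principle C on *the directors₂*.
*the candidates₃*: the pronoun c-commands this R-expression → coindexation would violate Principle C on *the candidates₃*.
*the musicians₄*: the pronoun c-commands this R-expression → coindexation would violate Principle C on *the musicians₄*.

none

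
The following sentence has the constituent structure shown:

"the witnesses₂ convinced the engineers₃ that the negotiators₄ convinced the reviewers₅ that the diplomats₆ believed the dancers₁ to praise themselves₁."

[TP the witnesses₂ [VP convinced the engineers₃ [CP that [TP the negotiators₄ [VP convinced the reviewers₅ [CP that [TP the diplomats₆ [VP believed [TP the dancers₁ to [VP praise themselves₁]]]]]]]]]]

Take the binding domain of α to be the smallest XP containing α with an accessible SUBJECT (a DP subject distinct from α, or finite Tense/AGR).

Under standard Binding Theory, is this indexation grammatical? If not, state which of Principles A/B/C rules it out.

The two coindexed NPs are *the dancers₁* and *themselves₁*.
*themselves₁* is an anaphor; its binding domain is the embedded TP, whose subject is the dancers₁. *the dancers₁* c-commands it within that domain and shares its index, so Principle A is satisfied.
*the dancers₁* is an R-expression; *themselves₁* does not c-command it, and no other NP shares its index, so Principle C is satisfied.
All principles are respected.

grammatical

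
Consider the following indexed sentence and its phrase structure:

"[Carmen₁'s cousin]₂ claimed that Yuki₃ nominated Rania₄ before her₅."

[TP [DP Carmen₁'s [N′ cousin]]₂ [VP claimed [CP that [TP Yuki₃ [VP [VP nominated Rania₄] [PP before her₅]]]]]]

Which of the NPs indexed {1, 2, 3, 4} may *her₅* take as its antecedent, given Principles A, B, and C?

{1, 2, 4}

*her* is a pronoun, so Principle B applies: it must be free in its binding domain.
Binding domain of *her₅*: the embedded TP, whose subject is Yuki₃.
*Carmen₁* and the pronoun do not c-command one another → neither Principle B nor Principle C is at stake; coindexation permitted.
*[Carmen₁'s cousin]₂* c-commands the pronoun but from outside its binding domain, and is not c-commanded by it → coindexation permitted.
*Yuki₃* c-commands the pronoun within its binding domain → coindexation would violate Principle B.
*Rania₄* and the pronoun do not c-command one another → neither Principle B nor Principle C is at stake; coindexation permitted.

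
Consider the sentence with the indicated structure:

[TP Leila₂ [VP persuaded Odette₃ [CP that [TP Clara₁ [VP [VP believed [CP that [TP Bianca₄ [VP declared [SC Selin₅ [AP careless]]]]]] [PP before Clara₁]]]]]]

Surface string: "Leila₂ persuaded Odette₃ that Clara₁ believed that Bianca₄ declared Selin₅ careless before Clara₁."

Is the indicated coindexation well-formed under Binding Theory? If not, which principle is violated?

Principle C

The two coindexed NPs are *Clara₁* (the lower occurrence) and *Clara₁* (the higher occurrence).
*Clara₁* (the lower occurrence) is an R-expression. Principle C requires it to be free everywhere.
*Clara₁* (the higher occurrence) c-commands it and carries the same index.
The R-expression is bound → Principle C violation.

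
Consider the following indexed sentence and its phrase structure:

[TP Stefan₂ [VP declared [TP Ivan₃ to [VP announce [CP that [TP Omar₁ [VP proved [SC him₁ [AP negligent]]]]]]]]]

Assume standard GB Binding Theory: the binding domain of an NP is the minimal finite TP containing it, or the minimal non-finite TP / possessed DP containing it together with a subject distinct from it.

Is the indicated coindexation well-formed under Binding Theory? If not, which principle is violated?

Principle B

The two coindexed NPs are *Omar₁* and *him₁*.
*him₁* is a pronoun. Its binding domain is the embedded TP, whose subject is Omar₁.
*Omar₁* c-commands it within that domain and carries the same index.
The pronoun is locally bound → Principle B violation.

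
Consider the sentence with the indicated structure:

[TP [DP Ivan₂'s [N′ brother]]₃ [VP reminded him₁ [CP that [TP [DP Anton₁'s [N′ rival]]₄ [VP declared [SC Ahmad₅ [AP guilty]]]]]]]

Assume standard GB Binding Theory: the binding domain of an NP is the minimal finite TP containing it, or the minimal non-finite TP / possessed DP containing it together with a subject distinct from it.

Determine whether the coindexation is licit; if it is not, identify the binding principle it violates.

Principle C

The two coindexed NPs are *him₁* and *Anton₁*.
*Anton₁* is an R-expression. Principle C requires it to be free everywhere.
*him₁* c-commands it and carries the same index.
The R-expression is bound → Principle C violation.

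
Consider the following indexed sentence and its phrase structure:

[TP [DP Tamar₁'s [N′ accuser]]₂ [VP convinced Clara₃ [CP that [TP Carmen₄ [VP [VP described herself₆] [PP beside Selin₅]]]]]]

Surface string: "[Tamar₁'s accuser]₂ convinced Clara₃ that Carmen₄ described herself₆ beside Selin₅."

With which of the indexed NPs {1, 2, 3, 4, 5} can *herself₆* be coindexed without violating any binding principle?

{4}

*herself* is an anaphor, so Principle A applies: it must be bound in its binding domain.
Binding domain of *herself₆*: the embedded TP, whose subject is Carmen₄.
*Tamar₁* does not c-command the anaphor → cannot bind it.
*[Tamar₁'s accuser]₂* c-commands the anaphor but is outside its binding domain → cannot satisfy Principle A.
*Clara₃* c-commands the anaphor but is outside its binding domain → cannot satisfy Principle A.
*Carmen₄* c-commands the anaphor within its binding domain → licit binder.
*Selin₅* does not c-command the anaphor → cannot bind it.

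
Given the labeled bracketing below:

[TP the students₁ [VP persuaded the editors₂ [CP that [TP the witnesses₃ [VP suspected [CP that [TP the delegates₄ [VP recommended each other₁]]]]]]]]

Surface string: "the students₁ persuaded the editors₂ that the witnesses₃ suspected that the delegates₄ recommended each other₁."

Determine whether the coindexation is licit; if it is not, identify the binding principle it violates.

Principle A

The two coindexed NPs are *the students₁* and *each other₁*.
*each other₁* is an anaphor. Principle A requires it to be bound within its binding domain — the embedded TP, whose subject is the delegates₄.
Within that domain it is c-commanded by *the delegates₄*, which does not share its index.
*the students₁* does c-command the anaphor, but from outside its binding domain.
The anaphor is unbound in its domain → Principle A violation.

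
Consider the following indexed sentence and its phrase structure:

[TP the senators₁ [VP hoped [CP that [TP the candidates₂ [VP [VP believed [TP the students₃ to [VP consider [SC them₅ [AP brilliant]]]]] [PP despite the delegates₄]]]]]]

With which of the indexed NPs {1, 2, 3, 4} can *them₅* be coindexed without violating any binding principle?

{1, 2, 4}

*them* is a pronoun, so Principle B applies: it must be free in its binding domain.
Binding domain of *them₅*: the embedded TP, whose subject is the students₃.
*the senators₁* c-commands the pronoun but from outside its binding domain, and is not c-commanded by it → coindexation permitted.
*the candidates₂* c-commands the pronoun but from outside its binding domain, and is not c-commanded by it → coindexation permitted.
*the students₃* c-commands the pronoun within its binding domain → coindexation would violate Principle B.
*the delegates₄* and the pronoun do not c-command one another → neither Principle B nor Principle C is at stake; coindexation permitted.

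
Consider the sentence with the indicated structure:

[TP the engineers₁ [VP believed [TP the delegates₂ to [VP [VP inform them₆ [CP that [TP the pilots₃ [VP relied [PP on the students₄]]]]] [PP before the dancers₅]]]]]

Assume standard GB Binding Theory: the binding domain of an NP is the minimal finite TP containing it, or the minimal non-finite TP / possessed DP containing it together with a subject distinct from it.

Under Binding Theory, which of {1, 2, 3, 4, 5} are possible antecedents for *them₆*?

{1, 5}

*them* is a pronoun, so Principle B applies: it must be free in its binding domain.
Binding domain of *them₆*: the embedded TP, whose subject is the delegates₂.
*the engineers₁* c-commands the pronoun but from outside its binding domain, and is not c-commanded by it → coindexation permitted.
*the delegates₂* c-commands the pronoun within its binding domain → coindexation would violate Principle B.
*the pilots₃*: the pronoun c-commands this R-expression → coindexation would violate Principle C on *the pilots₃*.
*the students₄*: the pronoun c-commands this R-expression → coindexation would violate Principle C on *the students₄*.
*the dancers₅* and the pronoun do not c-command one another → neither Principle B nor Principle C is at stake; coindexation permitted.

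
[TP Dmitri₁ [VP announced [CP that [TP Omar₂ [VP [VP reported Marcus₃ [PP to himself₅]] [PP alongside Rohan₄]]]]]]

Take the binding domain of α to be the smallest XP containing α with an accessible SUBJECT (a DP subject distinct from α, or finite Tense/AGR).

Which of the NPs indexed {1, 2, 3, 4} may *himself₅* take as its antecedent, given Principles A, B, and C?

{2, 3}

*himself* is an anaphor, so Principle A applies: it must be bound in its binding domain.
Binding domain of *himself₅*: the embedded TP, whose subject is Omar₂.
*Dmitri₁* c-commands the anaphor but is outside its binding domain → cannot satisfy Principle A.
*Omar₂* c-commands the anaphor within its binding domain → licit binder.
*Marcus₃* c-commands the anaphor within its binding domain → licit binder.
*Rohan₄* does not c-command the anaphor → cannot bind it.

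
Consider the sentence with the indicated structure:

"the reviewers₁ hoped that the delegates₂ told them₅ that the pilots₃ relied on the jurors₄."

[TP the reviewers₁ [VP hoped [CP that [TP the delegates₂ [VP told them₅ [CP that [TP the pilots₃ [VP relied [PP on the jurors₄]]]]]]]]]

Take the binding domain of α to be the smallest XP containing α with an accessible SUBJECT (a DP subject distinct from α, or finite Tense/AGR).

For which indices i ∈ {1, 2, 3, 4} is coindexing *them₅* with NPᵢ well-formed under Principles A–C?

{1}

*them* is a pronoun, so Principle B applies: it must be free in its binding domain.
Binding domain of *them₅*: the embedded TP, whose subject is the delegates₂.
*the reviewers₁* c-commands the pronoun but from outside its binding domain, and is not c-commanded by it → coindexation permitted.
*the delegates₂* c-commands the pronoun within its binding domain → coindexation would violate Principle B.
*the pilots₃*: the pronoun c-commands this R-expression → coindexation would violate Principle C on *the pilots₃*.
*the jurors₄*: the pronoun c-commands this R-expression → coindexation would violate Principle C on *the jurors₄*.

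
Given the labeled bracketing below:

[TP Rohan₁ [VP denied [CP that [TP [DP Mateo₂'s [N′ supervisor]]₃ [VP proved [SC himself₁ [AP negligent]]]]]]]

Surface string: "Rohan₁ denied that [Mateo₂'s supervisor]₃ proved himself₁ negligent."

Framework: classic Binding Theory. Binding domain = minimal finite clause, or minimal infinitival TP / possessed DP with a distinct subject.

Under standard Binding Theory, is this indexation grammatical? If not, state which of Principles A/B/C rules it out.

The two coindexed NPs are *Rohan₁* and *himself₁*.
*himself₁* is an anaphor. Principle A requires it to be bound within its binding domain — the embedded TP, whose subject is [Mateo₂'s supervisor]₃.
Within that domain it is c-commanded by *[Mateo₂'s supervisor]₃*, which does not share its index.
*Rohan₁* does c-command the anaphor, but from outside its binding domain.
The anaphor is unbound in its domain → Principle A violation.

Principle A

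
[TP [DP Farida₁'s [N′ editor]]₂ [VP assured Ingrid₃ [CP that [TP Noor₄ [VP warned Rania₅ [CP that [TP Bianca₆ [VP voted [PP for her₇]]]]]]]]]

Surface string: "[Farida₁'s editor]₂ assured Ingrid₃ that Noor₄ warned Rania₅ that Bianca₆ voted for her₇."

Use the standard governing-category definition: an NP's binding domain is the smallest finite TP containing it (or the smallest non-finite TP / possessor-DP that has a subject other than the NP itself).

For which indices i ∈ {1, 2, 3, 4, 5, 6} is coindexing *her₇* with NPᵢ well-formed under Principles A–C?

*her* is a pronoun, so Principle B applies: it must be free in its binding domain.
Binding domain of *her₇*: the embedded TP, whose subject is Bianca₆.
*Farida₁* and the pronoun do not c-command one another → neither Principle B nor Principle C is at stake; coindexation permitted.
*[Farida₁'s editor]₂* c-commands the pronoun but from outside its binding domain, and is not c-commanded by it → coindexation permitted.
*Ingrid₃* c-commands the pronoun but from outside its binding domain, and is not c-commanded by it → coindexation permitted.
*Noor₄* c-commands the pronoun but from outside its binding domain, and is not c-commanded by it → coindexation permitted.
*Rania₅* c-commands the pronoun but from outside its binding domain, and is not c-commanded by it → coindexation permitted.
*Bianca₆* c-commands the pronoun within its binding domain → coindexation would violate Principle B.

{1, 2, 3, 4, 5}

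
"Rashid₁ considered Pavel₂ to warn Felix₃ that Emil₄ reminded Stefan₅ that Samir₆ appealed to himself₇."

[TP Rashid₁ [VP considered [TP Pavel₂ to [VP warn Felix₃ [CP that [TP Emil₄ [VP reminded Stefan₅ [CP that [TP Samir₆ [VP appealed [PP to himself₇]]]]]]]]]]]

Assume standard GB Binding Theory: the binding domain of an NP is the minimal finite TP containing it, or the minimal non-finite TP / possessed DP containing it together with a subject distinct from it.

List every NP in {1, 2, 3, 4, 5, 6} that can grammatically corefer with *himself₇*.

*himself* is an anaphor, so Principle A applies: it must be bound in its binding domain.
Binding domain of *himself₇*: the embedded TP, whose subject is Samir₆.
*Rashid₁* c-commands the anaphor but is outside its binding domain → cannot satisfy Principle A.
*Pavel₂* c-commands the anaphor but is outside its binding domain → cannot satisfy Principle A.
*Felix₃* c-commands the anaphor but is outside its binding domain → cannot satisfy Principle A.
*Emil₄* c-commands the anaphor but is outside its binding domain → cannot satisfy Principle A.
*Stefan₅* c-commands the anaphor but is outside its binding domain → cannot satisfy Principle A.
*Samir₆* c-commands the anaphor within its binding domain → licit binder.

{6}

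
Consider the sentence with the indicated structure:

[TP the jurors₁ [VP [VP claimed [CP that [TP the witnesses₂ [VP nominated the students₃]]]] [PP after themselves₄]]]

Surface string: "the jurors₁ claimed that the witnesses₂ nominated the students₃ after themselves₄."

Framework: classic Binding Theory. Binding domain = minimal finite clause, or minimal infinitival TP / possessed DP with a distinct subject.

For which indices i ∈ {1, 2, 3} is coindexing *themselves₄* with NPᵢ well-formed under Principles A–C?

*themselves* is an anaphor, so Principle A applies: it must be bound in its binding domain.
Binding domain of *themselves₄*: the matrix TP, whose subject is the jurors₁.
*the jurors₁* c-commands the anaphor within its binding domain → licit binder.
*the witnesses₂* does not c-command the anaphor → cannot bind it.
*the students₃* does not c-command the anaphor → cannot bind it.

{1}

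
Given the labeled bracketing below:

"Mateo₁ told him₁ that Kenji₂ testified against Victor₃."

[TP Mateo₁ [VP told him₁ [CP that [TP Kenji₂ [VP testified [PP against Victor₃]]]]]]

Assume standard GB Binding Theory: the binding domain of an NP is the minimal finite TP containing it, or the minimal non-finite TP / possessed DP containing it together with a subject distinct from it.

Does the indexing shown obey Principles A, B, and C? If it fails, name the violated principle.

The two coindexed NPs are *Mateo₁* and *him₁*.
*him₁* is a pronoun. Its binding domain is the matrix TP, whose subject is Mateo₁.
*Mateo₁* c-commands it within that domain and carries the same index.
The pronoun is locally bound → Principle B violation.

Principle B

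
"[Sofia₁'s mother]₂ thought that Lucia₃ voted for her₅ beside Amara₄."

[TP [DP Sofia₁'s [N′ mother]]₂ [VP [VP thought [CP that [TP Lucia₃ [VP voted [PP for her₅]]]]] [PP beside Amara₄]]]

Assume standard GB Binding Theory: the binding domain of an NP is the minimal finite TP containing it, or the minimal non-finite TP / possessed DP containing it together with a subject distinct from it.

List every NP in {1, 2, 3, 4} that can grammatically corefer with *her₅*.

*her* is a pronoun, so Principle B applies: it must be free in its binding domain.
Binding domain of *her₅*: the embedded TP, whose subject is Lucia₃.
*Sofia₁* and the pronoun do not c-command one another → neither Principle B nor Principle C is at stake; coindexation permitted.
*[Sofia₁'s mother]₂* c-commands the pronoun but from outside its binding domain, and is not c-commanded by it → coindexation permitted.
*Lucia₃* c-commands the pronoun within its binding domain → coindexation would violate Principle B.
*Amara₄* and the pronoun do not c-command one another → neither Principle B nor Principle C is at stake; coindexation permitted.

{1, 2, 4}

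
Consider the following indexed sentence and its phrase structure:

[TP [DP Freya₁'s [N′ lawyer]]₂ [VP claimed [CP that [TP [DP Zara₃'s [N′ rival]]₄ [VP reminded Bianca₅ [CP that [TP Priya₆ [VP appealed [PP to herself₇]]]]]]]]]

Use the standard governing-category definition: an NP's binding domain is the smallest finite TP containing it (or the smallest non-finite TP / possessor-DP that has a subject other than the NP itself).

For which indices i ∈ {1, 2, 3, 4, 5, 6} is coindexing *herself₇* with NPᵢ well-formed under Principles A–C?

{6}

*herself* is an anaphor, so Principle A applies: it must be bound in its binding domain.
Binding domain of *herself₇*: the embedded TP, whose subject is Priya₆.
*Freya₁* does not c-command the anaphor → cannot bind it.
*[Freya₁'s lawyer]₂* c-commands the anaphor but is outside its binding domain → cannot satisfy Principle A.
*Zara₃* does not c-command the anaphor → cannot bind it.
*[Zara₃'s rival]₄* c-commands the anaphor but is outside its binding domain → cannot satisfy Principle A.
*Bianca₅* c-commands the anaphor but is outside its binding domain → cannot satisfy Principle A.
*Priya₆* c-commands the anaphor within its binding domain → licit binder.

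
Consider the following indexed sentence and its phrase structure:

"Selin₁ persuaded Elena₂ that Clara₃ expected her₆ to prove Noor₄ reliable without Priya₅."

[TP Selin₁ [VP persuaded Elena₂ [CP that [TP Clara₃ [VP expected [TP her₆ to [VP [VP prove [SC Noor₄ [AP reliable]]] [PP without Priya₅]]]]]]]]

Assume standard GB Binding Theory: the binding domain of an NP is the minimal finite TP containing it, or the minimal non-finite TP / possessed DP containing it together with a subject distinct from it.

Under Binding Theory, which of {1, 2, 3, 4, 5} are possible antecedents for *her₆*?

{1, 2}

*her* is a pronoun, so Principle B applies: it must be free in its binding domain.
Binding domain of *her₆*: the embedded TP, whose subject is Clara₃.
*Selin₁* c-commands the pronoun but from outside its binding domain, and is not c-commanded by it → coindexation permitted.
*Elena₂* c-commands the pronoun but from outside its binding domain, and is not c-commanded by it → coindexation permitted.
*Clara₃* c-commands the pronoun within its binding domain → coindexation would violate Principle B.
*Noor₄*: the pronoun c-commands this R-expression → coindexation would violate Principle C on *Noor₄*.
*Priya₅*: the pronoun c-commands this R-expression → coindexation would violate Principle C on *Priya₅*.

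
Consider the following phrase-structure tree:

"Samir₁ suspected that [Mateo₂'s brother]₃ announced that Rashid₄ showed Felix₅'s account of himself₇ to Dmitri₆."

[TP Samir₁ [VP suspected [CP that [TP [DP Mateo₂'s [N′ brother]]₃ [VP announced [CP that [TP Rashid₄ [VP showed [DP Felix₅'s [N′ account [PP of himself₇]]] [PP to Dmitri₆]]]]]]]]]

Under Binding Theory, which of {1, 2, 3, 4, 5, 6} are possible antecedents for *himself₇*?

{5}

*himself* is an anaphor, so Principle A applies: it must be bound in its binding domain.
Binding domain of *himself₇*: the possessed DP, whose subject is Felix₅.
*Samir₁* c-commands the anaphor but is outside its binding domain → cannot satisfy Principle A.
*Mateo₂* does not c-command the anaphor → cannot bind it.
*[Mateo₂'s brother]₃* c-commands the anaphor but is outside its binding domain → cannot satisfy Principle A.
*Rashid₄* c-commands the anaphor but is outside its binding domain → cannot satisfy Principle A.
*Felix₅* c-commands the anaphor within its binding domain → licit binder.
*Dmitri₆* does not c-command the anaphor → cannot bind it.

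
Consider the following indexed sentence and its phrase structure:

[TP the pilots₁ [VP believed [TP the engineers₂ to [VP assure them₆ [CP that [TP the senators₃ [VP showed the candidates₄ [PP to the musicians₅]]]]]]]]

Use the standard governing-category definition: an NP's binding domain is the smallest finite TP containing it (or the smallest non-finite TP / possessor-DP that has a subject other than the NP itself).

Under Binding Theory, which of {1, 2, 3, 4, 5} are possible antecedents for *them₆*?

{1}

*them* is a pronoun, so Principle B applies: it must be free in its binding domain.
Binding domain of *them₆*: the embedded TP, whose subject is the engineers₂.
*the pilots₁* c-commands the pronoun but from outside its binding domain, and is not c-commanded by it → coindexation permitted.
*the engineers₂* c-commands the pronoun within its binding domain → coindexation would violate Principle B.
*the senators₃*: the pronoun c-commands this R-expression → coindexation would violate Principle C on *the senators₃*.
*the candidates₄*: the pronoun c-commands this R-expression → coindexation would violate Principle C on *the candidates₄*.
*the musicians₅*: the pronoun c-commands this R-expression → coindexation would violate Principle C on *the musicians₅*.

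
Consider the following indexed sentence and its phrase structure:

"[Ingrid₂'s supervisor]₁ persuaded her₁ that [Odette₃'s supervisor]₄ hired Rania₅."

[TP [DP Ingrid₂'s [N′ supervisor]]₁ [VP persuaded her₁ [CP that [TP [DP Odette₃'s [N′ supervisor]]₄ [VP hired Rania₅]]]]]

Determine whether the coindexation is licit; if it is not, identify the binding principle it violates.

Principle B

The two coindexed NPs are *[Ingrid₂'s supervisor]₁* and *her₁*.
*her₁* is a pronoun. Its binding domain is the matrix TP, whose subject is [Ingrid₂'s supervisor]₁.
*[Ingrid₂'s supervisor]₁* c-commands it within that domain and carries the same index.
The pronoun is locally bound → Principle B violation.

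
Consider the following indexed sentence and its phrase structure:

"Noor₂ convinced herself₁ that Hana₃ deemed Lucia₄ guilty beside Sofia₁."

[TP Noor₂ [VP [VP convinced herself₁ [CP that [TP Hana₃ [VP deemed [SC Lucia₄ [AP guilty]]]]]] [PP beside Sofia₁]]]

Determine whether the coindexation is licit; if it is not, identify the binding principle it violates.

Principle A

The two coindexed NPs are *Sofia₁* and *herself₁*.
*herself₁* is an anaphor. Principle A requires it to be bound within its binding domain — the matrix TP, whose subject is Noor₂.
Within that domain it is c-commanded by *Noor₂*, which does not share its index.
*Sofia₁* does not c-command the anaphor at all.
The anaphor is unbound in its domain → Principle A violation.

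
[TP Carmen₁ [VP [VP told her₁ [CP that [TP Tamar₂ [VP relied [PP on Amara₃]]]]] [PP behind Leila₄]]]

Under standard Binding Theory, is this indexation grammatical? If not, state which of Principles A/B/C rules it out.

The two coindexed NPs are *Carmen₁* and *her₁*.
*her₁* is a pronoun. Its binding domain is the matrix TP, whose subject is Carmen₁.
*Carmen₁* c-commands it within that domain and carries the same index.
The pronoun is locally bound → Principle B violation.

Principle B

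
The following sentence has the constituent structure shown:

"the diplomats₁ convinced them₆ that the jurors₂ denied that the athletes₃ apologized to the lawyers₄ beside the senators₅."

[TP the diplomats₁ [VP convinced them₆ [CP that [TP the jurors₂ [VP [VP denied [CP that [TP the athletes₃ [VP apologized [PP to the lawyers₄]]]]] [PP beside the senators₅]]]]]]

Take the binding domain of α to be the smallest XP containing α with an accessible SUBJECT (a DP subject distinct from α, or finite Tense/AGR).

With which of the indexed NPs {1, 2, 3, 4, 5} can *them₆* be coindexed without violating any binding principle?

*them* is a pronoun, so Principle B applies: it must be free in its binding domain.
Binding domain of *them₆*: the matrix TP, whose subject is the diplomats₁.
*the diplomats₁* c-commands the pronoun within its binding domain → coindexation would violate Principle B.
*the jurors₂*: the pronoun c-commands this R-expression → coindexation would violate Principle C on *the jurors₂*.
*the athletes₃*: the pronoun c-commands this R-expression → coindexation would violate Principle C on *the athletes₃*.
*the lawyers₄*: the pronoun c-commands this R-expression → coindexation would violate Principle C on *the lawyers₄*.
*the senators₅*: the pronoun c-commands this R-expression → coindexation would violate Principle C on *the senators₅*.

none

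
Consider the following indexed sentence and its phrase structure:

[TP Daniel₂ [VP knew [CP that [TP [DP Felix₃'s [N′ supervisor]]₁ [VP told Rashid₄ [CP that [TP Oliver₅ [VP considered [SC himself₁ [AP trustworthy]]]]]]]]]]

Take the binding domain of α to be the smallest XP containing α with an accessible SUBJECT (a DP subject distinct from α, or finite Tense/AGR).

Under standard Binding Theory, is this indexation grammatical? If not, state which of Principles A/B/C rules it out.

Principle A

The two coindexed NPs are *[Felix₃'s supervisor]₁* and *himself₁*.
*himself₁* is an anaphor. Principle A requires it to be bound within its binding domain — the embedded TP, whose subject is Oliver₅.
Within that domain it is c-commanded by *Oliver₅*, which does not share its index.
*[Felix₃'s supervisor]₁* does c-command the anaphor, but from outside its binding domain.
The anaphor is unbound in its domain → Principle A violation.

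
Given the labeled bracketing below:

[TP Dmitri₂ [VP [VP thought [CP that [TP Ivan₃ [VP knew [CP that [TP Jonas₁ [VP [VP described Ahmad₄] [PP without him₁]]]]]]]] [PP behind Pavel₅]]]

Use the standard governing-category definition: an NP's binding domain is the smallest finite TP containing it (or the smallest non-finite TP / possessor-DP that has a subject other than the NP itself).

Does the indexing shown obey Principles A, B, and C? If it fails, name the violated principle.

The two coindexed NPs are *Jonas₁* and *him₁*.
*him₁* is a pronoun. Its binding domain is the embedded TP, whose subject is Jonas₁.
*Jonas₁* c-commands it within that domain and carries the same index.
The pronoun is locally bound → Principle B violation.

Principle B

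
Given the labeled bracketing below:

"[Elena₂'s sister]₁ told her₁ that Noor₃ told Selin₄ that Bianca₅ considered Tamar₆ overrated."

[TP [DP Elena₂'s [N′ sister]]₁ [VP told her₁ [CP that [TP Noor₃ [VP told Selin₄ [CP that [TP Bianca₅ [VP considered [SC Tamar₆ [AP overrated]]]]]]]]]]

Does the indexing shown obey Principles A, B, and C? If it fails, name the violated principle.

Principle B

The two coindexed NPs are *[Elena₂'s sister]₁* and *her₁*.
*her₁* is a pronoun. Its binding domain is the matrix TP, whose subject is [Elena₂'s sister]₁.
*[Elena₂'s sister]₁* c-commands it within that domain and carries the same index.
The pronoun is locally bound → Principle B violation.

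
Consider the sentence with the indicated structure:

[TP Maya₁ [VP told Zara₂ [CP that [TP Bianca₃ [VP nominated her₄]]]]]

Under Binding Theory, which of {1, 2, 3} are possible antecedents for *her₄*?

{1, 2}

*her* is a pronoun, so Principle B applies: it must be free in its binding domain.
Binding domain of *her₄*: the embedded TP, whose subject is Bianca₃.
*Maya₁* c-commands the pronoun but from outside its binding domain, and is not c-commanded by it → coindexation permitted.
*Zara₂* c-commands the pronoun but from outside its binding domain, and is not c-commanded by it → coindexation permitted.
*Bianca₃* c-commands the pronoun within its binding domain → coindexation would violate Principle B.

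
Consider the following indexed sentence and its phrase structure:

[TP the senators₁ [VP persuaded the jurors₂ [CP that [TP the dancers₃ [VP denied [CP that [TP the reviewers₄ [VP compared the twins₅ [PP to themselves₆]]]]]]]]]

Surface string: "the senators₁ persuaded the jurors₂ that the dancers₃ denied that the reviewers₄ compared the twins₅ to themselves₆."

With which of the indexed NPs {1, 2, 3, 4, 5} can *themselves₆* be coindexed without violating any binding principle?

{4, 5}

*themselves* is an anaphor, so Principle A applies: it must be bound in its binding domain.
Binding domain of *themselves₆*: the embedded TP, whose subject is the reviewers₄.
*the senators₁* c-commands the anaphor but is outside its binding domain → cannot satisfy Principle A.
*the jurors₂* c-commands the anaphor but is outside its binding domain → cannot satisfy Principle A.
*the dancers₃* c-commands the anaphor but is outside its binding domain → cannot satisfy Principle A.
*the reviewers₄* c-commands the anaphor within its binding domain → licit binder.
*the twins₅* c-commands the anaphor within its binding domain → licit binder.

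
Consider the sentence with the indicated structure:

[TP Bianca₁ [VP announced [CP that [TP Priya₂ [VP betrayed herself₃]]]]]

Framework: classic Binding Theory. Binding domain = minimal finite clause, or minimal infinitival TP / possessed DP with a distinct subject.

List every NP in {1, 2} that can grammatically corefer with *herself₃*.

{2}

*herself* is an anaphor, so Principle A applies: it must be bound in its binding domain.
Binding domain of *herself₃*: the embedded TP, whose subject is Priya₂.
*Bianca₁* c-commands the anaphor but is outside its binding domain → cannot satisfy Principle A.
*Priya₂* c-commands the anaphor within its binding domain → licit binder.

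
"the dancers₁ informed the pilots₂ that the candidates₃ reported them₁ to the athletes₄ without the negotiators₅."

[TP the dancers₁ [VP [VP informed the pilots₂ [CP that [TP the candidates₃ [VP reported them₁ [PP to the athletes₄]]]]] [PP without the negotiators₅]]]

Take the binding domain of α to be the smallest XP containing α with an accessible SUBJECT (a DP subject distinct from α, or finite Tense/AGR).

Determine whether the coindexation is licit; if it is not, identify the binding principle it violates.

grammatical

The two coindexed NPs are *the dancers₁* and *them₁*.
*them₁* is a pronoun; its binding domain is the embedded TP, whose subject is the candidates₃. Within that domain it is c-commanded only by *the candidates₃*, which carries a different index — the pronoun is free locally, so Principle B holds.
*the dancers₁* is an R-expression; *them₁* does not c-command it, and no other NP shares its index, so Principle C is satisfied.
All principles are respected.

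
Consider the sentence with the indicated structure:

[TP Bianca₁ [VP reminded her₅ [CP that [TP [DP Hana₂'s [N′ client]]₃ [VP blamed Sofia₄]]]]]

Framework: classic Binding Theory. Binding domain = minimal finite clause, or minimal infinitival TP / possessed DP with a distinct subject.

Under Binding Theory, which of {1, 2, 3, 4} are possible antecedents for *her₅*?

*her* is a pronoun, so Principle B applies: it must be free in its binding domain.
Binding domain of *her₅*: the matrix TP, whose subject is Bianca₁.
*Bianca₁* c-commands the pronoun within its binding domain → coindexation would violate Principle B.
*Hana₂*: the pronoun c-commands this R-expression → coindexation would violate Principle C on *Hana₂*.
*[Hana₂'s client]₃*: the pronoun c-commands this R-expression → coindexation would violate Principle C on *[Hana₂'s client]₃*.
*Sofia₄*: the pronoun c-commands this R-expression → coindexation would violate Principle C on *Sofia₄*.

none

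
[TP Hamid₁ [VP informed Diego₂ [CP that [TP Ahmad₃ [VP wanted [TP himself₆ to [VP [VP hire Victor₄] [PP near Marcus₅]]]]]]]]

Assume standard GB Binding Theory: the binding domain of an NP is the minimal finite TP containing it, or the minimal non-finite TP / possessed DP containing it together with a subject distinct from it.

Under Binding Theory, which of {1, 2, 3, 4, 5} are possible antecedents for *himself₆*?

*himself* is an anaphor, so Principle A applies: it must be bound in its binding domain.
Binding domain of *himself₆*: the embedded TP, whose subject is Ahmad₃.
*Hamid₁* c-commands the anaphor but is outside its binding domain → cannot satisfy Principle A.
*Diego₂* c-commands the anaphor but is outside its binding domain → cannot satisfy Principle A.
*Ahmad₃* c-commands the anaphor within its binding domain → licit binder.
*Victor₄* does not c-command the anaphor → cannot bind it.
*Marcus₅* does not c-command the anaphor → cannot bind it.

{3}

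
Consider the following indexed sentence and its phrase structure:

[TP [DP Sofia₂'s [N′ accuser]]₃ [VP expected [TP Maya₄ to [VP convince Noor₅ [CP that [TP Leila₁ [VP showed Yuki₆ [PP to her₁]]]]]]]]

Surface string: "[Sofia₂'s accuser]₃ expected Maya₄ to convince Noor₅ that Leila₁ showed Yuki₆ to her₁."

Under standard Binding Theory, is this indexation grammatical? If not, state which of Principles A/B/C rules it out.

The two coindexed NPs are *Leila₁* and *her₁*.
*her₁* is a pronoun. Its binding domain is the embedded TP, whose subject is Leila₁.
*Leila₁* c-commands it within that domain and carries the same index.
The pronoun is locally bound → Principle B violation.

Principle B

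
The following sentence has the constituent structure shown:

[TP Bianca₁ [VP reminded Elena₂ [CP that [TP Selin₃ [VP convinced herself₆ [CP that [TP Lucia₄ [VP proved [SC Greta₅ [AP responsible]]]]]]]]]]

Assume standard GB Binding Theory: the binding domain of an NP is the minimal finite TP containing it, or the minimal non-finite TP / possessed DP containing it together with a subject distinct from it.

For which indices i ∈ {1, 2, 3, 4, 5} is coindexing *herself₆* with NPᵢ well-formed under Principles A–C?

*herself* is an anaphor, so Principle A applies: it must be bound in its binding domain.
Binding domain of *herself₆*: the embedded TP, whose subject is Selin₃.
*Bianca₁* c-commands the anaphor but is outside its binding domain → cannot satisfy Principle A.
*Elena₂* c-commands the anaphor but is outside its binding domain → cannot satisfy Principle A.
*Selin₃* c-commands the anaphor within its binding domain → licit binder.
*Lucia₄* does not c-command the anaphor → cannot bind it.
*Greta₅* does not c-command the anaphor → cannot bind it.

{3}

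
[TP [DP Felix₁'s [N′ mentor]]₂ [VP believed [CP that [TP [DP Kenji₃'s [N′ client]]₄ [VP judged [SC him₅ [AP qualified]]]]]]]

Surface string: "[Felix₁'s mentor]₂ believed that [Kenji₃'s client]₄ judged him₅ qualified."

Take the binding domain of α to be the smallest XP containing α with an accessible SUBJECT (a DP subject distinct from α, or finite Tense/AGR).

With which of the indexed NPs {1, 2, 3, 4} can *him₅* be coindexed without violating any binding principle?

{1, 2, 3}

*him* is a pronoun, so Principle B applies: it must be free in its binding domain.
Binding domain of *him₅*: the embedded TP, whose subject is [Kenji₃'s client]₄.
*Felix₁* and the pronoun do not c-command one another → neither Principle B nor Principle C is at stake; coindexation permitted.
*[Felix₁'s mentor]₂* c-commands the pronoun but from outside its binding domain, and is not c-commanded by it → coindexation permitted.
*Kenji₃* and the pronoun do not c-command one another → neither Principle B nor Principle C is at stake; coindexation permitted.
*[Kenji₃'s client]₄* c-commands the pronoun within its binding domain → coindexation would violate Principle B.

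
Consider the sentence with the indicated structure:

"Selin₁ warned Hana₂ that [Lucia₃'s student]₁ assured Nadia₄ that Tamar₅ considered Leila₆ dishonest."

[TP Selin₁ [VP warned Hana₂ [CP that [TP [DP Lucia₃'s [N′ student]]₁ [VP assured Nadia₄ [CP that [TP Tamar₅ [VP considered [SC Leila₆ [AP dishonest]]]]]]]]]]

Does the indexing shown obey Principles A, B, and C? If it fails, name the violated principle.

The two coindexed NPs are *[Lucia₃'s student]₁* and *Selin₁*.
*[Lucia₃'s student]₁* is an R-expression. Principle C requires it to be free everywhere.
*Selin₁* c-commands it and carries the same index.
The R-expression is bound → Principle C violation.

Principle C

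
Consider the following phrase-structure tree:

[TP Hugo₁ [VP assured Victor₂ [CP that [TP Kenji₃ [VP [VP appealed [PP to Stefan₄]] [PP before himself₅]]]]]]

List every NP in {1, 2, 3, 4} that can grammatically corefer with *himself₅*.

*himself* is an anaphor, so Principle A applies: it must be bound in its binding domain.
Binding domain of *himself₅*: the embedded TP, whose subject is Kenji₃.
*Hugo₁* c-commands the anaphor but is outside its binding domain → cannot satisfy Principle A.
*Victor₂* c-commands the anaphor but is outside its binding domain → cannot satisfy Principle A.
*Kenji₃* c-commands the anaphor within its binding domain → licit binder.
*Stefan₄* does not c-command the anaphor → cannot bind it.

{3}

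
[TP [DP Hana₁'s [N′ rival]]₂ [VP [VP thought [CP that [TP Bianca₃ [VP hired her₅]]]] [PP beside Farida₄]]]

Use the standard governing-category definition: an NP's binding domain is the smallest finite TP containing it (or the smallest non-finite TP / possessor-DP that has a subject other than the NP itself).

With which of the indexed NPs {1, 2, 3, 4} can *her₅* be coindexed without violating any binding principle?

*her* is a pronoun, so Principle B applies: it must be free in its binding domain.
Binding domain of *her₅*: the embedded TP, whose subject is Bianca₃.
*Hana₁* and the pronoun do not c-command one another → neither Principle B nor Principle C is at stake; coindexation permitted.
*[Hana₁'s rival]₂* c-commands the pronoun but from outside its binding domain, and is not c-commanded by it → coindexation permitted.
*Bianca₃* c-commands the pronoun within its binding domain → coindexation would violate Principle B.
*Farida₄* and the pronoun do not c-command one another → neither Principle B nor Principle C is at stake; coindexation permitted.

{1, 2, 4}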